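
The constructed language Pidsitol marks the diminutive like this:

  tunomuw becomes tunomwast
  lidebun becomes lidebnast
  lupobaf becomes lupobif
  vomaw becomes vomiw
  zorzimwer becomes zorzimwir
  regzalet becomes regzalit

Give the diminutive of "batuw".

tunomuw and vomaw both end in -w yet inflect differently (tunomwast, vomiw), so the final letter is not what conditions the rule; the last vowel is.
"batuw" has last vowel 'u'. The stems whose last vowel is 'u' (tunomuw → tunomwast, lidebun → lidebnast) delete the last vowel and add -ast.
The other pattern: stems whose last vowel is 'a' or 'e' change the last vowel to 'i'.
So batuw → batwast.

batwast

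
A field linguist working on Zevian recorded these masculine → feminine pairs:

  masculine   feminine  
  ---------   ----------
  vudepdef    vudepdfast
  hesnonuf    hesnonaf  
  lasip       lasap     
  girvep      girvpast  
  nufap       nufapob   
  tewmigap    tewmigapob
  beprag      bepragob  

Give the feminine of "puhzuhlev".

puhzuhlvast

"puhzuhlev" has last vowel 'e'. The stems whose last vowel is 'e' (girvep → girvpast, vudepdef → vudepdfast) delete the last vowel and add -ast.
So puhzuhlev → puhzuhlvast.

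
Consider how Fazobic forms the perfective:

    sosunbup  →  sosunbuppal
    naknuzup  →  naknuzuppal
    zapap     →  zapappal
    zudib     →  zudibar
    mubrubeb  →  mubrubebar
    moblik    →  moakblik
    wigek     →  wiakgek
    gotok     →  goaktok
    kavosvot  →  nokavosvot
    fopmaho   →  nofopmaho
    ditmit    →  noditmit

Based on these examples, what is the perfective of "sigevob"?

sigevobar

"sigevob" ends in -b. The stems ending in -b (zudib → zudibar, mubrubeb → mubrubebar) add -ar.
So sigevob → sigevobar.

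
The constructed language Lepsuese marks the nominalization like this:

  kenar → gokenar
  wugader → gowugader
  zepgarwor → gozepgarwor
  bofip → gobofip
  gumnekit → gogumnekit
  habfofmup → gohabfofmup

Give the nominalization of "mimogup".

gomimogup

Every pair shown (kenar → gokenar, wugader → gowugader, zepgarwor → gozepgarwor, …) follows the same rule: add the prefix go-.
So mimogup → gomimogup.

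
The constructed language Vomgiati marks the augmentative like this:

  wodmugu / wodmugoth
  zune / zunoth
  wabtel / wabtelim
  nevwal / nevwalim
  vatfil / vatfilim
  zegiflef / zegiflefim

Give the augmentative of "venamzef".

venamzefim

zune and wabtel both have last vowel 'e' yet inflect differently (zunoth, wabtelim), so the last vowel is not what conditions the rule; whether the stem ends in a vowel or a consonant is.
"venamzef" ends in a consonant. The stems ending in a consonant (wabtel → wabtelim, nevwal → nevwalim, vatfil → vatfilim) add -im.
So venamzef → venamzefim.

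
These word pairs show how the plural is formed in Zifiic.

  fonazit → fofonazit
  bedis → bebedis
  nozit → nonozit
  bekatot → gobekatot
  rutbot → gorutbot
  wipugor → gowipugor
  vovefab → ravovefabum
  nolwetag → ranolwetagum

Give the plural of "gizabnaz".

fonazit and bekatot both end in -t yet inflect differently (fofonazit, gobekatot), so the final letter is not what conditions the rule; the last vowel is.
"gizabnaz" has last vowel 'a'. The stems whose last vowel is 'a' (vovefab → ravovefabum, nolwetag → ranolwetagum) add ra- … -um around the stem.
The other patterns: stems whose last vowel is 'i' repeat the first consonant+vowel as a prefix; stems whose last vowel is 'o' add the prefix go-.
So gizabnaz → ragizabnazum.

ragizabnazum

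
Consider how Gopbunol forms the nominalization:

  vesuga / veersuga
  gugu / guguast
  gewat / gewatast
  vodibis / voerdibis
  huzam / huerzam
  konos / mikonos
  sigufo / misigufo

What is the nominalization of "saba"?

"saba" begins with s-. The one such stem in the data (sigufo → misigufo) adds the prefix mi-, so the same rule applies.
So saba → misaba.

misaba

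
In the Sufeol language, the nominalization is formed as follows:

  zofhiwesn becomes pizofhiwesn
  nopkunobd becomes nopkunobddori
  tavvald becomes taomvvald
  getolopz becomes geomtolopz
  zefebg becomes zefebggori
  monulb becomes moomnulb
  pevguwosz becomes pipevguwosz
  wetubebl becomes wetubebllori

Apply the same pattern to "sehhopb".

nopkunobd and tavvald both end in -d yet inflect differently (nopkunobddori, taomvvald), so the final letter is not what conditions the rule; the second-to-last letter is.
"sehhopb" has second-to-last letter 'p'. The one such stem in the data (getolopz → geomtolopz) inserts -om- after the first vowel (as do monulb, tavvald), so the same rule applies.
The other patterns: stems whose second-to-last letter is 'b' double the final consonant and add -ori; stems whose second-to-last letter is 's' add the prefix pi-.
So sehhopb → seomhhopb.

seomhhopb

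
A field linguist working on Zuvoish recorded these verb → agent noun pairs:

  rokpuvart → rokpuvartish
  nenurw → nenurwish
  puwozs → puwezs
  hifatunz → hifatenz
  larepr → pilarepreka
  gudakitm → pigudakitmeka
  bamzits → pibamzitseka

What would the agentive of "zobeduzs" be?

zobedezs

puwozs and bamzits both end in -s yet inflect differently (puwezs, pibamzitseka), so the final letter is not what conditions the rule; the second-to-last letter is.
"zobeduzs" has second-to-last letter 'z'. The one such stem in the data (puwozs → puwezs) changes the last vowel to 'e' (as does hifatunz), so the same rule applies.
The other patterns: stems whose second-to-last letter is 'r' add -ish; stems whose second-to-last letter is 'p' or 't' add pi- … -eka around the stem.
So zobeduzs → zobedezs.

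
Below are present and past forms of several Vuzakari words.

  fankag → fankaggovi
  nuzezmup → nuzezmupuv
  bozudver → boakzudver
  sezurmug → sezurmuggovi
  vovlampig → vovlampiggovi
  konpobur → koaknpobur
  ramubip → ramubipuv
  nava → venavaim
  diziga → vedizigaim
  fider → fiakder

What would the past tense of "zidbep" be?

zidbepuv

"zidbep" ends in -p. The stems ending in -p (nuzezmup → nuzezmupuv, ramubip → ramubipuv) add -uv.
The other patterns: stems ending in -r insert -ak- after the first vowel; stems ending in -a add ve- … -im around the stem; stems ending in -g double the final consonant and add -ovi.
So zidbep → zidbepuv.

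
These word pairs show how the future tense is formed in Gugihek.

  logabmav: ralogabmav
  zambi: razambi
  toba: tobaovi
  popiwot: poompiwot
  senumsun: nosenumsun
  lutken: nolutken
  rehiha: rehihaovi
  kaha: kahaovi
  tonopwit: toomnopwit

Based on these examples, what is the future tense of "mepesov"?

ramepesov

rehiha and logabmav both have last vowel 'a' yet inflect differently (rehihaovi, ralogabmav), so the last vowel is not what conditions the rule; the final letter is.
"mepesov" ends in -v. The one such stem in the data (logabmav → ralogabmav) adds the prefix ra-, so the same rule applies.
The other patterns: stems ending in -a add -ovi; stems ending in -t insert -om- after the first vowel; stems ending in -n add the prefix no-.
So mepesov → ramepesov.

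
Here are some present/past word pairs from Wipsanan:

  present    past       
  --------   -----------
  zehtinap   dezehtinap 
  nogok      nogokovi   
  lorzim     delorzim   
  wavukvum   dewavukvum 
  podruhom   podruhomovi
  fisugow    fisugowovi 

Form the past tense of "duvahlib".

"duvahlib" has last vowel 'i'. The one such stem in the data (lorzim → delorzim) adds the prefix de-, so the same rule applies.
So duvahlib → deduvahlib.

deduvahlib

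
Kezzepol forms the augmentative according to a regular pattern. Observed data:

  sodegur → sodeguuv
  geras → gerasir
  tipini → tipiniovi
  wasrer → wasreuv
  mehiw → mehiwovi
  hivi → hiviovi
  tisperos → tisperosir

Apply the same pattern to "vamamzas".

tisperos and tipini both begin with t- yet inflect differently (tisperosir, tipiniovi), so the first letter is not what conditions the rule; the final letter is.
"vamamzas" ends in -s. The stems ending in -s (geras → gerasir, tisperos → tisperosir) add -ir.
So vamamzas → vamamzasir.

vamamzasir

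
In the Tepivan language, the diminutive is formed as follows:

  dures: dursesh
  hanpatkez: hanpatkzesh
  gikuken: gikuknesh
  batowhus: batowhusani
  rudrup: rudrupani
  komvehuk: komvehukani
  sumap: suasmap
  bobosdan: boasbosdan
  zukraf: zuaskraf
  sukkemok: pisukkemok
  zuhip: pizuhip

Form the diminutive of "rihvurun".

dures and batowhus both end in -s yet inflect differently (dursesh, batowhusani), so the final letter is not what conditions the rule; the last vowel is.
"rihvurun" has last vowel 'u'. The stems whose last vowel is 'u' (batowhus → batowhusani, rudrup → rudrupani, komvehuk → komvehukani) add -ani.
So rihvurun → rihvurunani.

rihvurunani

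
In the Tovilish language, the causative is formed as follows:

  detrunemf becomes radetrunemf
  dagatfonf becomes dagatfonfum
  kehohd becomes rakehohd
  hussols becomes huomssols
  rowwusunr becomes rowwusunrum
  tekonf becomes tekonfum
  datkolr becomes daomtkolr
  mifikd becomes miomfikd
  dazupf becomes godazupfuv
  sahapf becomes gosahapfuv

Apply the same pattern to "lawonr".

rowwusunr and datkolr both end in -r yet inflect differently (rowwusunrum, daomtkolr), so the final letter is not what conditions the rule; the second-to-last letter is.
"lawonr" has second-to-last letter 'n'. The stems whose second-to-last letter is 'n' (tekonf → tekonfum, dagatfonf → dagatfonfum, rowwusunr → rowwusunrum) add -um.
The other patterns: stems whose second-to-last letter is 'k' or 'l' insert -om- after the first vowel; stems whose second-to-last letter is 'h' or 'm' add the prefix ra-; stems whose second-to-last letter is 'p' add go- … -uv around the stem.
So lawonr → lawonrum.

lawonrum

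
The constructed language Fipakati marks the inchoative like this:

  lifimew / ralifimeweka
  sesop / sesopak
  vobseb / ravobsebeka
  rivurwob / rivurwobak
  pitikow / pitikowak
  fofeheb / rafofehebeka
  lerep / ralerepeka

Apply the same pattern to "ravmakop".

"ravmakop" has last vowel 'o'. The stems whose last vowel is 'o' (pitikow → pitikowak, rivurwob → rivurwobak, sesop → sesopak) add -ak.
So ravmakop → ravmakopak.

ravmakopak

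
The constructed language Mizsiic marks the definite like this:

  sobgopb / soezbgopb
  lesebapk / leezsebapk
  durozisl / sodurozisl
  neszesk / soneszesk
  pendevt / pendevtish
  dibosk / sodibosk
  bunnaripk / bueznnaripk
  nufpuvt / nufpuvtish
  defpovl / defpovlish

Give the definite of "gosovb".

dibosk and bunnaripk both end in -k yet inflect differently (sodibosk, bueznnaripk), so the final letter is not what conditions the rule; the second-to-last letter is.
"gosovb" has second-to-last letter 'v'. The stems whose second-to-last letter is 'v' (pendevt → pendevtish, nufpuvt → nufpuvtish, defpovl → defpovlish) add -ish.
The other patterns: stems whose second-to-last letter is 's' add the prefix so-; stems whose second-to-last letter is 'p' insert -ez- after the first vowel.
So gosovb → gosovbish.

gosovbish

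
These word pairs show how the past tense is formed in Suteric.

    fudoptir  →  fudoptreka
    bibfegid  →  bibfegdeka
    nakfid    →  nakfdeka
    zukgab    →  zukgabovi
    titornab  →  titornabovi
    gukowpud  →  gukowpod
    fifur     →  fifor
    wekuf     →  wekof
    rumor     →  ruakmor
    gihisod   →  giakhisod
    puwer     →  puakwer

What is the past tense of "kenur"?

"kenur" has last vowel 'u'. The stems whose last vowel is 'u' (gukowpud → gukowpod, fifur → fifor, wekuf → wekof) change the last vowel to 'o'.
The other patterns: stems whose last vowel is 'i' delete the last vowel and add -eka; stems whose last vowel is 'a' add -ovi; stems whose last vowel is 'e' or 'o' insert -ak- after the first vowel.
So kenur → kenor.

kenor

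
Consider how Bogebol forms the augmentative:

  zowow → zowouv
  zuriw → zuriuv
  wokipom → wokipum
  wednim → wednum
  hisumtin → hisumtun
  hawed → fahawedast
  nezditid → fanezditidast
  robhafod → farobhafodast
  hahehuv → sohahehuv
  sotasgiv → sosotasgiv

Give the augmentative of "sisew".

zowow and wokipom both have last vowel 'o' yet inflect differently (zowouv, wokipum), so the last vowel is not what conditions the rule; the final letter is.
"sisew" ends in -w. The stems ending in -w (zowow → zowouv, zuriw → zuriuv) drop the final letter and add -uv.
The other patterns: stems ending in -m or -n change the last vowel to 'u'; stems ending in -d add fa- … -ast around the stem; stems ending in -v add the prefix so-.
So sisew → siseuv.

siseuv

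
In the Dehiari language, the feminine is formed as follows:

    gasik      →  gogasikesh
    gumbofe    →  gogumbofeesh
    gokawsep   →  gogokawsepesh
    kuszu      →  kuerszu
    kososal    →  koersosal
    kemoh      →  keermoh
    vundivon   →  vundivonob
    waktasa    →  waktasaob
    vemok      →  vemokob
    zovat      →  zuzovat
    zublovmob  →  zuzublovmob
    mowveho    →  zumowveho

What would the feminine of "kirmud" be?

kierrmud

"kirmud" begins with k-. The stems beginning with k- (kuszu → kuerszu, kososal → koersosal, kemoh → keermoh) insert -er- after the first vowel.
So kirmud → kierrmud.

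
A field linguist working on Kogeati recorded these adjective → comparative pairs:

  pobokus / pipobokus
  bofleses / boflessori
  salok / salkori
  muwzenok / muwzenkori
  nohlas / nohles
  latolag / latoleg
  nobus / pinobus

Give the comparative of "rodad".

"rodad" has last vowel 'a'. The stems whose last vowel is 'a' (nohlas → nohles, latolag → latoleg) change the last vowel to 'e'.
So rodad → roded.

roded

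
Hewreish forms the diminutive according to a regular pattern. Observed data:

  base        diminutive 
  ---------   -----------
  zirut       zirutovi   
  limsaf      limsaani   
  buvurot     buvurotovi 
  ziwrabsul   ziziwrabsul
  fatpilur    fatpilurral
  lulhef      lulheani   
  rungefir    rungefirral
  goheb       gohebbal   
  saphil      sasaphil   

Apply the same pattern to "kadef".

ziwrabsul and zirut both have last vowel 'u' yet inflect differently (ziziwrabsul, zirutovi), so the last vowel is not what conditions the rule; the final letter is.
"kadef" ends in -f. The stems ending in -f (limsaf → limsaani, lulhef → lulheani) drop the final letter and add -ani.
So kadef → kadeani.

kadeani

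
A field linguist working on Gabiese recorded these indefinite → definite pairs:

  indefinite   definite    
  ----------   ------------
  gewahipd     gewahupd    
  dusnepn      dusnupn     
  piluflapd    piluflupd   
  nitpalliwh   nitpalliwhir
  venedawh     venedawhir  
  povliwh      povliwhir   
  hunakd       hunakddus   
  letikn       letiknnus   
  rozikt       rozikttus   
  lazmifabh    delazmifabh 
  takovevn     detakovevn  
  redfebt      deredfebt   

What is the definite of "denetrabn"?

gewahipd and hunakd both end in -d yet inflect differently (gewahupd, hunakddus), so the final letter is not what conditions the rule; the second-to-last letter is.
"denetrabn" has second-to-last letter 'b'. The stems whose second-to-last letter is 'b' (lazmifabh → delazmifabh, redfebt → deredfebt) add the prefix de-.
So denetrabn → dedenetrabn.

dedenetrabn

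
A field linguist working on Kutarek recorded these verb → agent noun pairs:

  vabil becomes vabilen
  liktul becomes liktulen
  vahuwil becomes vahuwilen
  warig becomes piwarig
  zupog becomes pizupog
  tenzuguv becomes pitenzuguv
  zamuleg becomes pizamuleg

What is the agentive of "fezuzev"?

pifezuzev

vabil and warig both have last vowel 'i' yet inflect differently (vabilen, piwarig), so the last vowel is not what conditions the rule; the final letter is.
"fezuzev" ends in -v. The one such stem in the data (tenzuguv → pitenzuguv) adds the prefix pi-, so the same rule applies.
The other pattern: stems ending in -l add -en.
So fezuzev → pifezuzev.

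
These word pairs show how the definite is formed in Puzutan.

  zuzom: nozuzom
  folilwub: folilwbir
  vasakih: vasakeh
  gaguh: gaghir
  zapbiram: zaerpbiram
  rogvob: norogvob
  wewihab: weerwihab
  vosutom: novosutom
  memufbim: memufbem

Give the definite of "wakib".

wakeb

"wakib" has last vowel 'i'. The stems whose last vowel is 'i' (vasakih → vasakeh, memufbim → memufbem) change the last vowel to 'e'.
The other patterns: stems whose last vowel is 'u' delete the last vowel and add -ir; stems whose last vowel is 'a' insert -er- after the first vowel; stems whose last vowel is 'o' add the prefix no-.
So wakib → wakeb.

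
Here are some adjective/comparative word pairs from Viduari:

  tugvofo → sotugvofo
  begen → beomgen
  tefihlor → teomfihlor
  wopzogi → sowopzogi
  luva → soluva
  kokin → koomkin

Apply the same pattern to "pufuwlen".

puomfuwlen

tugvofo and tefihlor both have last vowel 'o' yet inflect differently (sotugvofo, teomfihlor), so the last vowel is not what conditions the rule; whether the stem ends in a vowel or a consonant is.
"pufuwlen" ends in a consonant. The stems ending in a consonant (tefihlor → teomfihlor, kokin → koomkin, begen → beomgen) insert -om- after the first vowel.
The other pattern: stems ending in a vowel add the prefix so-.
So pufuwlen → puomfuwlen.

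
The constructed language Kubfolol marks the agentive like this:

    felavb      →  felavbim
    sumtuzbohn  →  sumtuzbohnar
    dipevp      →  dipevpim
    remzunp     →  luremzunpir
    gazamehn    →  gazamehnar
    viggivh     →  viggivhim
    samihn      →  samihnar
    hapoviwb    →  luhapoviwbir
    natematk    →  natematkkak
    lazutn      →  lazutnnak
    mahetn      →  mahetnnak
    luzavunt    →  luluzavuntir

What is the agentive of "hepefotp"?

hepefotppak

mahetn and gazamehn both end in -n yet inflect differently (mahetnnak, gazamehnar), so the final letter is not what conditions the rule; the second-to-last letter is.
"hepefotp" has second-to-last letter 't'. The stems whose second-to-last letter is 't' (natematk → natematkkak, mahetn → mahetnnak, lazutn → lazutnnak) double the final consonant and add -ak.
The other patterns: stems whose second-to-last letter is 'v' add -im; stems whose second-to-last letter is 'h' add -ar; stems whose second-to-last letter is 'n' or 'w' add lu- … -ir around the stem.
So hepefotp → hepefotppak.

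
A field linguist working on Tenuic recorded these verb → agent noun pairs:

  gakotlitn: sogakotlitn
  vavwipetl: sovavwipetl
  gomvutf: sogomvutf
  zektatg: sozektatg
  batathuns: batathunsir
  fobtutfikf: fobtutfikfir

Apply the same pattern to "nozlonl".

"nozlonl" has second-to-last letter 'n'. The one such stem in the data (batathuns → batathunsir) adds -ir, so the same rule applies.
So nozlonl → nozlonlir.

nozlonlir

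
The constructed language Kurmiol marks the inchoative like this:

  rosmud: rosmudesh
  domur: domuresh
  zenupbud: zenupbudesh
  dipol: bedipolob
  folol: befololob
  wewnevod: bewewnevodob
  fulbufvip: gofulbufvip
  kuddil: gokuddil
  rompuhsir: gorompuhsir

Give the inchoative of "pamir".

rosmud and wewnevod both end in -d yet inflect differently (rosmudesh, bewewnevodob), so the final letter is not what conditions the rule; the last vowel is.
"pamir" has last vowel 'i'. The stems whose last vowel is 'i' (fulbufvip → gofulbufvip, kuddil → gokuddil, rompuhsir → gorompuhsir) add the prefix go-.
The other patterns: stems whose last vowel is 'u' add -esh; stems whose last vowel is 'o' add be- … -ob around the stem.
So pamir → gopamir.

gopamir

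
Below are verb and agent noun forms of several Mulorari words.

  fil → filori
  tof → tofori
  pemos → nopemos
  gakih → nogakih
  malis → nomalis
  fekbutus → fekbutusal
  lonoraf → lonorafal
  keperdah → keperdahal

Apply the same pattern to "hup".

hupori

"hup" has 1 vowel. The stems with 1 vowel (fil → filori, tof → tofori) add -ori.
The other patterns: stems with 2 vowels add the prefix no-; stems with 3 vowels add -al.
So hup → hupori.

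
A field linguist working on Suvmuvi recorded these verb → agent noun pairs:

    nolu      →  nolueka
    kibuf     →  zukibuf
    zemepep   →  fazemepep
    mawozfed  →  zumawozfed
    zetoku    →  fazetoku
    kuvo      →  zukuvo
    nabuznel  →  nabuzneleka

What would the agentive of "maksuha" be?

zetoku and nolu both end in -u yet inflect differently (fazetoku, nolueka), so the final letter is not what conditions the rule; the first letter is.
"maksuha" begins with m-. The one such stem in the data (mawozfed → zumawozfed) adds the prefix zu-, so the same rule applies.
So maksuha → zumaksuha.

zumaksuha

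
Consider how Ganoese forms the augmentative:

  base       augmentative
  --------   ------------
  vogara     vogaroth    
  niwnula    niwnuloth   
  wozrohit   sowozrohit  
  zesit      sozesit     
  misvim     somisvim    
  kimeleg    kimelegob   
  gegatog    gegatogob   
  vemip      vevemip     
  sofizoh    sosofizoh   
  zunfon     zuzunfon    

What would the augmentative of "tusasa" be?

tusasoth

wozrohit and vemip both have last vowel 'i' yet inflect differently (sowozrohit, vevemip), so the last vowel is not what conditions the rule; the final letter is.
"tusasa" ends in -a. The stems ending in -a (vogara → vogaroth, niwnula → niwnuloth) drop the final letter and add -oth.
The other patterns: stems ending in -m or -t add the prefix so-; stems ending in -g add -ob; stems ending in -h, -n or -p repeat the first consonant+vowel as a prefix.
So tusasa → tusasoth.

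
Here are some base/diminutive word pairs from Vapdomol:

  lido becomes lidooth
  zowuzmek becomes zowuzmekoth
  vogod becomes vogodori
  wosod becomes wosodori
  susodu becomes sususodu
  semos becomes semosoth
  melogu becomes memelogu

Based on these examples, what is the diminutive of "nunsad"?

nunsadori

vogod and semos both have last vowel 'o' yet inflect differently (vogodori, semosoth), so the last vowel is not what conditions the rule; the final letter is.
"nunsad" ends in -d. The stems ending in -d (vogod → vogodori, wosod → wosodori) add -ori.
So nunsad → nunsadori.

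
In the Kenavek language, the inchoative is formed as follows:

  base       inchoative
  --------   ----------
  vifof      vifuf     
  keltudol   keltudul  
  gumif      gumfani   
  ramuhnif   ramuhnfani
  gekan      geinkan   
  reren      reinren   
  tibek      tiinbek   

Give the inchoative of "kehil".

kehlani

vifof and gumif both end in -f yet inflect differently (vifuf, gumfani), so the final letter is not what conditions the rule; the last vowel is.
"kehil" has last vowel 'i'. The stems whose last vowel is 'i' (gumif → gumfani, ramuhnif → ramuhnfani) delete the last vowel and add -ani.
So kehil → kehlani.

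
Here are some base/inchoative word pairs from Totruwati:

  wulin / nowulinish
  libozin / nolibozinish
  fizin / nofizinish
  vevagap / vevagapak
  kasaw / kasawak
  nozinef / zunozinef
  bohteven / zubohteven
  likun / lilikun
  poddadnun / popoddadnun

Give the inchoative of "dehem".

zudehem

wulin and bohteven both end in -n yet inflect differently (nowulinish, zubohteven), so the final letter is not what conditions the rule; the last vowel is.
"dehem" has last vowel 'e'. The stems whose last vowel is 'e' (nozinef → zunozinef, bohteven → zubohteven) add the prefix zu-.
So dehem → zudehem.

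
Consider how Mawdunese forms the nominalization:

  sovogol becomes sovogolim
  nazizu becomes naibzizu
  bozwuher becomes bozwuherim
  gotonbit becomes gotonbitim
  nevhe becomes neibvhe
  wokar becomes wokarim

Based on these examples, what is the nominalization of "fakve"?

bozwuher and nevhe both have last vowel 'e' yet inflect differently (bozwuherim, neibvhe), so the last vowel is not what conditions the rule; whether the stem ends in a vowel or a consonant is.
"fakve" ends in a vowel. The stems ending in a vowel (nevhe → neibvhe, nazizu → naibzizu) insert -ib- after the first vowel.
The other pattern: stems ending in a consonant add -im.
So fakve → faibkve.

faibkve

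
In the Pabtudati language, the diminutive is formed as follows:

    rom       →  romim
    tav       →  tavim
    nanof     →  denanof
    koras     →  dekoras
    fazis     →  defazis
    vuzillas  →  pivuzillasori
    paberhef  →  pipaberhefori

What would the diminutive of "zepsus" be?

dezepsus

"zepsus" has 2 vowels. The stems with 2 vowels (nanof → denanof, koras → dekoras, fazis → defazis) add the prefix de-.
The other patterns: stems with 1 vowel add -im; stems with 3 vowels add pi- … -ori around the stem.
So zepsus → dezepsus.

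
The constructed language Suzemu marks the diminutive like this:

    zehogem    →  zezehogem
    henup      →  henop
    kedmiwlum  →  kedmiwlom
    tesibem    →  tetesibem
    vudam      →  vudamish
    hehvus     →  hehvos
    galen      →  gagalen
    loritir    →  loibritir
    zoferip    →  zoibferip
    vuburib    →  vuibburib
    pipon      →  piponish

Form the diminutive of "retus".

zoferip and henup both end in -p yet inflect differently (zoibferip, henop), so the final letter is not what conditions the rule; the last vowel is.
"retus" has last vowel 'u'. The stems whose last vowel is 'u' (hehvus → hehvos, henup → henop, kedmiwlum → kedmiwlom) change the last vowel to 'o'.
The other patterns: stems whose last vowel is 'e' repeat the first consonant+vowel as a prefix; stems whose last vowel is 'i' insert -ib- after the first vowel; stems whose last vowel is 'a' or 'o' add -ish.
So retus → retos.

retos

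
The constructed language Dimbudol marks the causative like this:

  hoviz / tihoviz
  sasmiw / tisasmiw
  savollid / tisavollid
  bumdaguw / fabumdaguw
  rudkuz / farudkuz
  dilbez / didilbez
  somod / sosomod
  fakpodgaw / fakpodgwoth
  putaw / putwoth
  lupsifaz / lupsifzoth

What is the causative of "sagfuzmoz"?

sasmiw and bumdaguw both end in -w yet inflect differently (tisasmiw, fabumdaguw), so the final letter is not what conditions the rule; the last vowel is.
"sagfuzmoz" has last vowel 'o'. The one such stem in the data (somod → sosomod) repeats the first consonant+vowel as a prefix (as does dilbez), so the same rule applies.
So sagfuzmoz → sasagfuzmoz.

sasagfuzmoz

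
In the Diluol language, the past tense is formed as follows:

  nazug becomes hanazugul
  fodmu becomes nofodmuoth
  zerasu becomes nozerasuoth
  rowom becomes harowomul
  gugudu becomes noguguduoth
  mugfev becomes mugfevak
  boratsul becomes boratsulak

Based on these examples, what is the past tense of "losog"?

fodmu and nazug both have last vowel 'u' yet inflect differently (nofodmuoth, hanazugul), so the last vowel is not what conditions the rule; the final letter is.
"losog" ends in -g. The one such stem in the data (nazug → hanazugul) adds ha- … -ul around the stem, so the same rule applies.
So losog → halosogul.

halosogul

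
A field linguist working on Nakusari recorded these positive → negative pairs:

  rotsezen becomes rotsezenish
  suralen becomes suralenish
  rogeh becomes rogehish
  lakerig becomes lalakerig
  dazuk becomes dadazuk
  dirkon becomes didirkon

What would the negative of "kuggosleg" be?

rotsezen and dirkon both end in -n yet inflect differently (rotsezenish, didirkon), so the final letter is not what conditions the rule; the last vowel is.
"kuggosleg" has last vowel 'e'. The stems whose last vowel is 'e' (rotsezen → rotsezenish, suralen → suralenish, rogeh → rogehish) add -ish.
So kuggosleg → kuggoslegish.

kuggoslegish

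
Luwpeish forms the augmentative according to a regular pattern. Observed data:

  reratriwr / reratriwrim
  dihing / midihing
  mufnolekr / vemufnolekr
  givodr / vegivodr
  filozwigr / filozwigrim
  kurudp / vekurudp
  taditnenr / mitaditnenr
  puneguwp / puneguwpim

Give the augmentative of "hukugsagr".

hukugsagrim

"hukugsagr" has second-to-last letter 'g'. The one such stem in the data (filozwigr → filozwigrim) adds -im, so the same rule applies.
So hukugsagr → hukugsagrim.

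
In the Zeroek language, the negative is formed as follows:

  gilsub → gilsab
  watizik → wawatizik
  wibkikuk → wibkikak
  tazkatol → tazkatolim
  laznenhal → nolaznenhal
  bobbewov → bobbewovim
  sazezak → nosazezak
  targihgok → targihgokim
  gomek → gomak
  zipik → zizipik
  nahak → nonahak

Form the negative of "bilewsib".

tazkatol and laznenhal both end in -l yet inflect differently (tazkatolim, nolaznenhal), so the final letter is not what conditions the rule; the last vowel is.
"bilewsib" has last vowel 'i'. The stems whose last vowel is 'i' (zipik → zizipik, watizik → wawatizik) repeat the first consonant+vowel as a prefix.
So bilewsib → bibilewsib.

bibilewsib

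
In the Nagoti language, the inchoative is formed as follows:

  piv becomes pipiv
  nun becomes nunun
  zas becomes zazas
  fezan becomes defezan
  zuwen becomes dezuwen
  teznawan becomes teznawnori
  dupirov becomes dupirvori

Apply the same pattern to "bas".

nun and fezan both end in -n yet inflect differently (nunun, defezan), so the final letter is not what conditions the rule; the number of vowels is.
"bas" has 1 vowel. The stems with 1 vowel (piv → pipiv, nun → nunun, zas → zazas) repeat the first consonant+vowel as a prefix.
The other patterns: stems with 2 vowels add the prefix de-; stems with 3 vowels delete the last vowel and add -ori.
So bas → babas.

babas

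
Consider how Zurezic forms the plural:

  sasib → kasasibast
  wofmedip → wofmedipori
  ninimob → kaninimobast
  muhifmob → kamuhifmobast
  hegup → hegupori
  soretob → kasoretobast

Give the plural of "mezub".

kamezubast

sasib and wofmedip both have last vowel 'i' yet inflect differently (kasasibast, wofmedipori), so the last vowel is not what conditions the rule; the final letter is.
"mezub" ends in -b. The stems ending in -b (muhifmob → kamuhifmobast, ninimob → kaninimobast, soretob → kasoretobast) add ka- … -ast around the stem.
The other pattern: stems ending in -p add -ori.
So mezub → kamezubast.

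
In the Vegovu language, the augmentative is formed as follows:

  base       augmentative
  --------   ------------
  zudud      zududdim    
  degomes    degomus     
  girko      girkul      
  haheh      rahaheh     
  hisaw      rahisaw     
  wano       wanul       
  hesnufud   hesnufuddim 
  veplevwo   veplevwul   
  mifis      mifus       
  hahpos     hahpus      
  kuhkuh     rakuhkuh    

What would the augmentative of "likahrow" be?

ralikahrow

"likahrow" ends in -w. The one such stem in the data (hisaw → rahisaw) adds the prefix ra-, so the same rule applies.
So likahrow → ralikahrow.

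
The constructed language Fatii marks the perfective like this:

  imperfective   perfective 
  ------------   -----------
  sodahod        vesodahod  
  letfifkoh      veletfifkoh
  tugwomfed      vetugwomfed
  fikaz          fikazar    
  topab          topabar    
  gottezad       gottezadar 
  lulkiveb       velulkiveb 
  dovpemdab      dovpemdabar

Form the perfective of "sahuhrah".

sahuhrahar

gottezad and sodahod both end in -d yet inflect differently (gottezadar, vesodahod), so the final letter is not what conditions the rule; the last vowel is.
"sahuhrah" has last vowel 'a'. The stems whose last vowel is 'a' (gottezad → gottezadar, fikaz → fikazar, topab → topabar) add -ar.
So sahuhrah → sahuhrahar.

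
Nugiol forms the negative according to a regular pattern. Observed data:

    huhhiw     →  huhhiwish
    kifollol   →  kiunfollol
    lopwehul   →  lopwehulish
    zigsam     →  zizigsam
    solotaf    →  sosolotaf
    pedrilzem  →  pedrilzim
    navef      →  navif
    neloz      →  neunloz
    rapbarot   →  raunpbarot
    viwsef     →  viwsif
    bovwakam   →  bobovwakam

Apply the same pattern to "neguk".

"neguk" has last vowel 'u'. The one such stem in the data (lopwehul → lopwehulish) adds -ish, so the same rule applies.
So neguk → negukish.

negukish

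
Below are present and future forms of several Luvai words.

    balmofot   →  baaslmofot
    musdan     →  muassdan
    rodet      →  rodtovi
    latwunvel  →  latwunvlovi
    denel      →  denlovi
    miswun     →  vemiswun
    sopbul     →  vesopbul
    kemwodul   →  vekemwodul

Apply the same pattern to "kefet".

"kefet" has last vowel 'e'. The stems whose last vowel is 'e' (rodet → rodtovi, latwunvel → latwunvlovi, denel → denlovi) delete the last vowel and add -ovi.
So kefet → keftovi.

keftovi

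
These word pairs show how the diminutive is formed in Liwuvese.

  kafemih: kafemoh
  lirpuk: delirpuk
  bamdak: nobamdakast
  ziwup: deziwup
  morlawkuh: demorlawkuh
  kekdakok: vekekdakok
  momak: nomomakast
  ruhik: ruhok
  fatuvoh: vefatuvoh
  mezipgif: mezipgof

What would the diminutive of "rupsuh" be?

derupsuh

ruhik and lirpuk both end in -k yet inflect differently (ruhok, delirpuk), so the final letter is not what conditions the rule; the last vowel is.
"rupsuh" has last vowel 'u'. The stems whose last vowel is 'u' (lirpuk → delirpuk, morlawkuh → demorlawkuh, ziwup → deziwup) add the prefix de-.
So rupsuh → derupsuh.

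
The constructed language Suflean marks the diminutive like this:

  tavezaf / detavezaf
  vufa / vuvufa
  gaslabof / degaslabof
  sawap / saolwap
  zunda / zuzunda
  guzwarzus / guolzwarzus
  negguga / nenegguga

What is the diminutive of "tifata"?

tavezaf and zunda both have last vowel 'a' yet inflect differently (detavezaf, zuzunda), so the last vowel is not what conditions the rule; the final letter is.
"tifata" ends in -a. The stems ending in -a (zunda → zuzunda, negguga → nenegguga, vufa → vuvufa) repeat the first consonant+vowel as a prefix.
So tifata → titifata.

titifata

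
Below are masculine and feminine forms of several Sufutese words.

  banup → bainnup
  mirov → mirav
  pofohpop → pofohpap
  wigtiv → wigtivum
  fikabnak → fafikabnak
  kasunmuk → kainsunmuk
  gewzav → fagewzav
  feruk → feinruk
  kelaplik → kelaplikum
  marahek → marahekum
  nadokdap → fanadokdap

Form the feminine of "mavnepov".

mavnepav

"mavnepov" has last vowel 'o'. The stems whose last vowel is 'o' (mirov → mirav, pofohpop → pofohpap) change the last vowel to 'a'.
The other patterns: stems whose last vowel is 'u' insert -in- after the first vowel; stems whose last vowel is 'e' or 'i' add -um; stems whose last vowel is 'a' add the prefix fa-.
So mavnepov → mavnepav.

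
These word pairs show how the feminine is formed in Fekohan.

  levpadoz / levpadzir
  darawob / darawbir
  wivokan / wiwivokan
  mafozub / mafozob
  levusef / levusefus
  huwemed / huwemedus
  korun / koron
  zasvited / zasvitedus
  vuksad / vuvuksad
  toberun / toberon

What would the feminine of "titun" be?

darawob and mafozub both end in -b yet inflect differently (darawbir, mafozob), so the final letter is not what conditions the rule; the last vowel is.
"titun" has last vowel 'u'. The stems whose last vowel is 'u' (mafozub → mafozob, korun → koron, toberun → toberon) change the last vowel to 'o'.
The other patterns: stems whose last vowel is 'o' delete the last vowel and add -ir; stems whose last vowel is 'a' repeat the first consonant+vowel as a prefix; stems whose last vowel is 'e' add -us.
So titun → titon.

titon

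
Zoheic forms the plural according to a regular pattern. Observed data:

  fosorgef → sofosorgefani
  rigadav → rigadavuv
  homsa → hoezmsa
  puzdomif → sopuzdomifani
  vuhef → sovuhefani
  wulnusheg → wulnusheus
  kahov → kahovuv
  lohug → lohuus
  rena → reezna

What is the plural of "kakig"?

kakius

wulnusheg and fosorgef both have last vowel 'e' yet inflect differently (wulnusheus, sofosorgefani), so the last vowel is not what conditions the rule; the final letter is.
"kakig" ends in -g. The stems ending in -g (lohug → lohuus, wulnusheg → wulnusheus) drop the final letter and add -us.
The other patterns: stems ending in -f add so- … -ani around the stem; stems ending in -a insert -ez- after the first vowel; stems ending in -v add -uv.
So kakig → kakius.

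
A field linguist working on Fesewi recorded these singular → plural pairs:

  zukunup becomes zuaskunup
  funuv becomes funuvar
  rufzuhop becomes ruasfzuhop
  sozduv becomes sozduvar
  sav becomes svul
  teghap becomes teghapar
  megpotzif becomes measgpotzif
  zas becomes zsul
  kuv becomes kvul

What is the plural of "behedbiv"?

beashedbiv

sav and funuv both end in -v yet inflect differently (svul, funuvar), so the final letter is not what conditions the rule; the number of vowels is.
"behedbiv" has 3 vowels. The stems with 3 vowels (megpotzif → measgpotzif, zukunup → zuaskunup, rufzuhop → ruasfzuhop) insert -as- after the first vowel.
So behedbiv → beashedbiv.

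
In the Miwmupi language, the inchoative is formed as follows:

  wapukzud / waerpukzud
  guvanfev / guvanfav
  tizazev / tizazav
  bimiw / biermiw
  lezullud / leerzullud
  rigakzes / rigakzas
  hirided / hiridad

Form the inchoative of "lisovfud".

hirided and wapukzud both end in -d yet inflect differently (hiridad, waerpukzud), so the final letter is not what conditions the rule; the last vowel is.
"lisovfud" has last vowel 'u'. The stems whose last vowel is 'u' (wapukzud → waerpukzud, lezullud → leerzullud) insert -er- after the first vowel.
So lisovfud → liersovfud.

liersovfud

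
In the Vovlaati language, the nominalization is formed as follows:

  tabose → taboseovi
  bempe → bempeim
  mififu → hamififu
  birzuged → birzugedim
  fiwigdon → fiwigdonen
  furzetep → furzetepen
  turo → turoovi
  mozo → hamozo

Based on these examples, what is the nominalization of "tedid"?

bempe and tabose both end in -e yet inflect differently (bempeim, taboseovi), so the final letter is not what conditions the rule; the first letter is.
"tedid" begins with t-. The stems beginning with t- (turo → turoovi, tabose → taboseovi) add -ovi.
The other patterns: stems beginning with b- add -im; stems beginning with f- add -en; stems beginning with m- add the prefix ha-.
So tedid → tedidovi.

tedidovi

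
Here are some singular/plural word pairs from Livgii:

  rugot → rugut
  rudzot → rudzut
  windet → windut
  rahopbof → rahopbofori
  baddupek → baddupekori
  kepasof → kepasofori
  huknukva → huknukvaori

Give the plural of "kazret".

kazrut

rugot and rahopbof both have last vowel 'o' yet inflect differently (rugut, rahopbofori), so the last vowel is not what conditions the rule; the final letter is.
"kazret" ends in -t. The stems ending in -t (rugot → rugut, rudzot → rudzut, windet → windut) change the last vowel to 'u'.
The other pattern: stems ending in -a, -f or -k add -ori.
So kazret → kazrut.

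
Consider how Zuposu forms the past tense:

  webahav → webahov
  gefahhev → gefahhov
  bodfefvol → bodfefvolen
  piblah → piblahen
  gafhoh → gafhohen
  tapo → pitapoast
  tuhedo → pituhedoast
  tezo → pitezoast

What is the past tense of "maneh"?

"maneh" ends in -h. The stems ending in -h (piblah → piblahen, gafhoh → gafhohen) add -en.
The other patterns: stems ending in -v change the last vowel to 'o'; stems ending in -o add pi- … -ast around the stem.
So maneh → manehen.

manehen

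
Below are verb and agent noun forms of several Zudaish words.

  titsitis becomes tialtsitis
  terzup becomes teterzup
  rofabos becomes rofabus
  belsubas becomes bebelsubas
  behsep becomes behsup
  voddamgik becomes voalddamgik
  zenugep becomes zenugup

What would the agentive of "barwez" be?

barwuz

rofabos and titsitis both end in -s yet inflect differently (rofabus, tialtsitis), so the final letter is not what conditions the rule; the last vowel is.
"barwez" has last vowel 'e'. The stems whose last vowel is 'e' (behsep → behsup, zenugep → zenugup) change the last vowel to 'u'.
The other patterns: stems whose last vowel is 'i' insert -al- after the first vowel; stems whose last vowel is 'a' or 'u' repeat the first consonant+vowel as a prefix.
So barwez → barwuz.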